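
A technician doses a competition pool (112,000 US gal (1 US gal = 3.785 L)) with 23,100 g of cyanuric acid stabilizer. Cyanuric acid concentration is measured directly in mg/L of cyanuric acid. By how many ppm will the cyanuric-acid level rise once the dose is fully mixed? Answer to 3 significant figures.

Volume: 112,000 US gal × 3.785 L/gal = 423,920 L.
Rise: 23,100 g / 423,920 L × 1000 = 54.49 mg/L.

54.5 ppm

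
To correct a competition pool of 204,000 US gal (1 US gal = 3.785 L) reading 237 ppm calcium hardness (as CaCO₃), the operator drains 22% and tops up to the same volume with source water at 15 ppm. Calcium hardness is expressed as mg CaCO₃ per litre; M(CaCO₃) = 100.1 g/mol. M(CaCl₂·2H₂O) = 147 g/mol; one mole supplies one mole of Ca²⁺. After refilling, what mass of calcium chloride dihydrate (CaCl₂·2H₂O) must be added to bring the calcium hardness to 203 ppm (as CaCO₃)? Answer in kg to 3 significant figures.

Volume: 204,000 US gal × 3.785 L/gal = 772,140 L.
After draining 22% and refilling: 237 × 0.78 + 15 × 0.22 = 188.16 ppm.
Deficit to target: 203 − 188.16 = 14.84 mg/L.
As CaCO₃: 14.84 mg/L × 772,140 L = 11,460 g; ÷ 100.1 = 114.5 mol Ca²⁺.
Mass: 114.5 × 147 = 16,830 g.

16.8 kg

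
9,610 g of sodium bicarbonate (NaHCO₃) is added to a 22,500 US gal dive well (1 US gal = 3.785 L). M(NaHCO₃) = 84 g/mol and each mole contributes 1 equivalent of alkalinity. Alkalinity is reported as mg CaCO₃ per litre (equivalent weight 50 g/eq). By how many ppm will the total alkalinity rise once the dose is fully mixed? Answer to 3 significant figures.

Volume: 22,500 US gal × 3.785 L/gal = 85,162 L.
Moles of NaHCO₃: 9,610 g ÷ 84 g/mol = 114.4 mol → 114.4 eq of alkalinity.
As CaCO₃: 114.4 eq × 50 g/eq = 5720 g.
Rise: 5720 g / 85,162 L × 1000 = 67.17 mg/L.

67.2 ppm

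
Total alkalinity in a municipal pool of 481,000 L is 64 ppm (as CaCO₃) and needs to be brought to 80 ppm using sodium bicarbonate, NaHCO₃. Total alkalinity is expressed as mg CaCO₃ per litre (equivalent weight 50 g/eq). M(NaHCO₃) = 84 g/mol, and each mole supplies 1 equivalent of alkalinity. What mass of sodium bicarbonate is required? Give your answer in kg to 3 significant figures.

Alkalinity to add: (80 − 64) = 16 mg/L as CaCO₃ × 481,000 L = 7696 g as CaCO₃.
Equivalents: 7696 g ÷ 50 g/eq = 153.9 eq.
NaHCO₃ supplies 1 eq per mole → 153.9 mol.
Mass: 153.9 mol × 84 g/mol = 12,930 g.

12.9 kg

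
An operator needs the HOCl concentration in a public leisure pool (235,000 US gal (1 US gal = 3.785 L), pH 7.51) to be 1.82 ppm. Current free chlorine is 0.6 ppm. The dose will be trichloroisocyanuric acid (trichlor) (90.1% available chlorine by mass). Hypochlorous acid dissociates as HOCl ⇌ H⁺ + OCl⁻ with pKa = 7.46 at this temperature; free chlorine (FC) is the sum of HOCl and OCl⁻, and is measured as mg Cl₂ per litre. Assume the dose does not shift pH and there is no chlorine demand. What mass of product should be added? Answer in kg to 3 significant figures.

Volume: 235,000 US gal × 3.785 L/gal = 889,475 L.
[OCl⁻]/[HOCl] = 10^(pH − pKa) = 10^(7.51 − 7.46) = 1.122; fraction as HOCl = 1/(1 + 1.122) = 0.4712.
Free chlorine required for 1.82 ppm HOCl: 1.82 / 0.4712 = 3.862 ppm.
FC to add: 3.862 − 0.6 = 3.262 mg/L as Cl₂.
Cl₂ equivalent: 3.262 mg/L × 889,475 L = 2902 g.
Product at 90.1% available Cl: 2902 / 0.901 = 3220 g.

3.22 kg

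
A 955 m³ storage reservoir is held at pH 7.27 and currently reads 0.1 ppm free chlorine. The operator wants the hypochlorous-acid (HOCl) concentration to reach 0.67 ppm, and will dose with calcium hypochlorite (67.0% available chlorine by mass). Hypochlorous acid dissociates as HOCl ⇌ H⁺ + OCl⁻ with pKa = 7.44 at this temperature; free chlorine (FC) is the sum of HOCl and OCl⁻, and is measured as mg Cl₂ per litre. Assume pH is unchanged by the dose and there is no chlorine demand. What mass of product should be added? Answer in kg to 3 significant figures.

1.46 kg

Volume: 955 m³ = 955,000 L.
[OCl⁻]/[HOCl] = 10^(pH − pKa) = 10^(7.27 − 7.44) = 0.6761; fraction as HOCl = 1/(1 + 0.6761) = 0.5966.
Free chlorine required for 0.67 ppm HOCl: 0.67 / 0.5966 = 1.123 ppm.
FC to add: 1.123 − 0.1 = 1.023 mg/L as Cl₂.
Cl₂ equivalent: 1.023 mg/L × 955,000 L = 976.9 g.
Product at 67.0% available Cl: 976.9 / 0.67 = 1458 g.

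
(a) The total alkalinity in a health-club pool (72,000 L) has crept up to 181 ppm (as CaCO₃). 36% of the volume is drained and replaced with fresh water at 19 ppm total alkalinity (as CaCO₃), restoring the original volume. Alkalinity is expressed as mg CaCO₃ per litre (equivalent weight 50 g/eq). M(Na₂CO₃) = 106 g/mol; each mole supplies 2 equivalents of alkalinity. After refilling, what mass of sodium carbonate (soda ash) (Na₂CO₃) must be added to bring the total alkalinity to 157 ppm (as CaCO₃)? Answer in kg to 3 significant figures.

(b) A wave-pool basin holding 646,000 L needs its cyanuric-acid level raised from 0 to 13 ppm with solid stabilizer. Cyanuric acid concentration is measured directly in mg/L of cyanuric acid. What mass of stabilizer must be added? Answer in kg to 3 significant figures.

(a) 2.62 kg; (b) 8.40 kg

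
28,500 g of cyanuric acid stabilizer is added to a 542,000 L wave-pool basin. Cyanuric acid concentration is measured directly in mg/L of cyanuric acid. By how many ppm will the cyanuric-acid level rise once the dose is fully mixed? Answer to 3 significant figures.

52.6 ppm

Rise: 28,500 g / 542,000 L × 1000 = 52.58 mg/L.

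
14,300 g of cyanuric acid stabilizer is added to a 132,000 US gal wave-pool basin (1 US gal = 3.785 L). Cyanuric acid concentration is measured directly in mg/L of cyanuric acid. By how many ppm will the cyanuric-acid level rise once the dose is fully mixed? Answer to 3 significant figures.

Volume: 132,000 US gal × 3.785 L/gal = 499,620 L.
Rise: 14,300 g / 499,620 L × 1000 = 28.62 mg/L.

28.6 ppm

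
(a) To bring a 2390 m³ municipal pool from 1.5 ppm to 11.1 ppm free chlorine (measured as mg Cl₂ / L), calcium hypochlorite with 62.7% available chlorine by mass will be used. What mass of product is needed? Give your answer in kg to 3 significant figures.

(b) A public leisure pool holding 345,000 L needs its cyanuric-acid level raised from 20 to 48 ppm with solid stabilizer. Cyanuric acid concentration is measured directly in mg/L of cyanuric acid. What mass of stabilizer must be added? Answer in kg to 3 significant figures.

(a) Volume: 2390 m³ = 2,390,000 L.
(a) Chlorine deficit: 11.1 − 1.5 = 9.6 ppm = 9.6 mg/L as Cl₂.
(a) Cl₂ equivalent needed: 9.6 mg/L × 2,390,000 L = 22,940,000 mg = 22,940 g.
(a) Product at 62.7% available chlorine: 22,940 / 0.627 = 36,590 g.

(b) CYA to add: (48 − 20) = 28 mg/L × 345,000 L = 9660 g cyanuric acid.

(a) 36.6 kg; (b) 9.66 kg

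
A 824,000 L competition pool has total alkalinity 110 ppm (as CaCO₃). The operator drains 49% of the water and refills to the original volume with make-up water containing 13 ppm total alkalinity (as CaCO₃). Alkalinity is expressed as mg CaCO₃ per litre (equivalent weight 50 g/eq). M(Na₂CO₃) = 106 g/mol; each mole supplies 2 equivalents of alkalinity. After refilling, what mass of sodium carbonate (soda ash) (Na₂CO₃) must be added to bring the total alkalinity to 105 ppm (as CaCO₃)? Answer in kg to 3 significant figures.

37.1 kg

After draining 49% and refilling: 110 × 0.51 + 13 × 0.49 = 62.47 ppm.
Deficit to target: 105 − 62.47 = 42.53 mg/L.
As CaCO₃: 42.53 mg/L × 824,000 L = 35,040 g; ÷ 50 g/eq ÷ 2 = 350.4 mol Na₂CO₃.
Mass: 350.4 × 106 = 37,150 g.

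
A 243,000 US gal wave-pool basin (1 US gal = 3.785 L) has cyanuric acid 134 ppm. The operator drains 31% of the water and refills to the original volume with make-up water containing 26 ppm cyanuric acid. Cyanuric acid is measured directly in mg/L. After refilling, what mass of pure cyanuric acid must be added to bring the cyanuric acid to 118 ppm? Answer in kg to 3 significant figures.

Volume: 243,000 US gal × 3.785 L/gal = 919,755 L.
After draining 31% and refilling: 134 × 0.69 + 26 × 0.31 = 100.52 ppm.
Deficit to target: 118 − 100.52 = 17.48 mg/L.
Mass: 17.48 mg/L × 919,755 L = 16,080 g cyanuric acid.

16.1 kg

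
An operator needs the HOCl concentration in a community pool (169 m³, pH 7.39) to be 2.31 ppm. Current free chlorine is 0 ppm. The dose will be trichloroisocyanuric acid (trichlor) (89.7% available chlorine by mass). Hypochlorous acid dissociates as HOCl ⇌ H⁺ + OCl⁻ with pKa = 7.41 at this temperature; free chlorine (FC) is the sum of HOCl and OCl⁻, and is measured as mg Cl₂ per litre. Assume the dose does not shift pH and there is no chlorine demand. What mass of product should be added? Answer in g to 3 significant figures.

851 g

Volume: 169 m³ = 169,000 L.
[OCl⁻]/[HOCl] = 10^(pH − pKa) = 10^(7.39 − 7.41) = 0.955; fraction as HOCl = 1/(1 + 0.955) = 0.5115.
Free chlorine required for 2.31 ppm HOCl: 2.31 / 0.5115 = 4.516 ppm.
FC to add: 4.516 − 0 = 4.516 mg/L as Cl₂.
Cl₂ equivalent: 4.516 mg/L × 169,000 L = 763.2 g.
Product at 89.7% available Cl: 763.2 / 0.897 = 850.8 g.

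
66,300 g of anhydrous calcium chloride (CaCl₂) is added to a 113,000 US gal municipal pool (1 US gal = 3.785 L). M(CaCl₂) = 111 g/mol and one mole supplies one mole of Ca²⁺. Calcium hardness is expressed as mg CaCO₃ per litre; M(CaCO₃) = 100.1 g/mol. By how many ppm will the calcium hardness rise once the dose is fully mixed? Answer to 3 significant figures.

Volume: 113,000 US gal × 3.785 L/gal = 427,705 L.
Moles of Ca²⁺: 66,300 g ÷ 111 g/mol = 597.3 mol.
As CaCO₃: 597.3 mol × 100.1 g/mol = 59,790 g.
Rise: 59,790 g / 427,705 L × 1000 = 139.8 mg/L.

140 ppm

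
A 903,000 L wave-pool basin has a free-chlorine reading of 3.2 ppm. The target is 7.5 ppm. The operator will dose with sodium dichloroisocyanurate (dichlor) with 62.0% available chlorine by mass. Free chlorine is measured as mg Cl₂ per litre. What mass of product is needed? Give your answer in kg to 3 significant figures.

Chlorine deficit: 7.5 − 3.2 = 4.3 ppm = 4.3 mg/L as Cl₂.
Cl₂ equivalent needed: 4.3 mg/L × 903,000 L = 3,883,000 mg = 3883 g.
Product at 62.0% available chlorine: 3883 / 0.62 = 6263 g.

6.26 kg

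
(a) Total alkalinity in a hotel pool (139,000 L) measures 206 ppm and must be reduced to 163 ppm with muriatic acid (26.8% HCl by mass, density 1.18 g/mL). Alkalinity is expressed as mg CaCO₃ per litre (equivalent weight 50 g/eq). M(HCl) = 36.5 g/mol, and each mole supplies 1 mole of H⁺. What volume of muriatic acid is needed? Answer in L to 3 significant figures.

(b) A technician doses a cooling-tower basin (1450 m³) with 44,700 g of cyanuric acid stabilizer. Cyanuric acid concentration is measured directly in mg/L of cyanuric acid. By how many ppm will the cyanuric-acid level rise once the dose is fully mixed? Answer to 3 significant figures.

(a) 13.8 L; (b) 30.8 ppm

(a) Alkalinity to neutralize: (206 − 163) = 43 mg/L as CaCO₃ × 139,000 L = 5977 g as CaCO₃.
(a) Equivalents of H⁺ required: 5977 ÷ 50 g/eq = 119.5 eq = 119.5 mol HCl.
(a) Mass of HCl: 119.5 × 36.5 = 4363 g.
(a) Mass of 26.8% solution: 4363 / 0.268 = 16,280 g.
(a) Volume: 16,280 g ÷ 1.18 g/mL = 13,800 mL.

(b) Volume: 1450 m³ = 1,450,000 L.
(b) Rise: 44,700 g / 1,450,000 L × 1000 = 30.83 mg/L.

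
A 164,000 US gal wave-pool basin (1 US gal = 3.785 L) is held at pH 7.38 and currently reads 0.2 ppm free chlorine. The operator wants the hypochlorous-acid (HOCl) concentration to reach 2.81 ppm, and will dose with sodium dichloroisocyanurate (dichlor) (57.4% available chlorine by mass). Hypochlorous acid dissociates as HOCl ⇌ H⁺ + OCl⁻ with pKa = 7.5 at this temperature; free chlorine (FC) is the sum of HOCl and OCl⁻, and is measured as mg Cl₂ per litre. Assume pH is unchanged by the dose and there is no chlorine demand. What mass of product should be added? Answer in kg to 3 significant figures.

5.13 kg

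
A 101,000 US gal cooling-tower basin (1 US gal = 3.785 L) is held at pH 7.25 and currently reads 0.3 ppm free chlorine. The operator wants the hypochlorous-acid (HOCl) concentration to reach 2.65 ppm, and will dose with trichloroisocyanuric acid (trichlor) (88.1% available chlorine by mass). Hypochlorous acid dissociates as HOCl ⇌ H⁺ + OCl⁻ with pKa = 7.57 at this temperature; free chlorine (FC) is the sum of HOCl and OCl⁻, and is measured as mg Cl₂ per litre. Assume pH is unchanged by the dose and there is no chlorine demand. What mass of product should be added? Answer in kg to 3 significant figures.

1.57 kg

Volume: 101,000 US gal × 3.785 L/gal = 382,285 L.
[OCl⁻]/[HOCl] = 10^(pH − pKa) = 10^(7.25 − 7.57) = 0.4786; fraction as HOCl = 1/(1 + 0.4786) = 0.6763.
Free chlorine required for 2.65 ppm HOCl: 2.65 / 0.6763 = 3.918 ppm.
FC to add: 3.918 − 0.3 = 3.618 mg/L as Cl₂.
Cl₂ equivalent: 3.618 mg/L × 382,285 L = 1383 g.
Product at 88.1% available Cl: 1383 / 0.881 = 1570 g.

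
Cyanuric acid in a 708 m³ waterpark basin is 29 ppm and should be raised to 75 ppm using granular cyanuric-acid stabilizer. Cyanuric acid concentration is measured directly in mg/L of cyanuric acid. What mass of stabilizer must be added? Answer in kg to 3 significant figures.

Volume: 708 m³ = 708,000 L.
CYA to add: (75 − 29) = 46 mg/L × 708,000 L = 32,570 g cyanuric acid.

32.6 kg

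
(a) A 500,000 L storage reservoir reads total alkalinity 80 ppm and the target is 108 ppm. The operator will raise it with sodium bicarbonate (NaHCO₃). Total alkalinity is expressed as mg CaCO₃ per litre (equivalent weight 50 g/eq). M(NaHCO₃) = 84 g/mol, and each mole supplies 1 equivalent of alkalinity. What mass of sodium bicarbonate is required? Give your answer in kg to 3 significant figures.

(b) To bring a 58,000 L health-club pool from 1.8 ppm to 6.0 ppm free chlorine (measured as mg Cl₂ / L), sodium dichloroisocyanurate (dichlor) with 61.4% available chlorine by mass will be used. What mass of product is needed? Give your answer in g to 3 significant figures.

(a) Alkalinity to add: (108 − 80) = 28 mg/L as CaCO₃ × 500,000 L = 14,000 g as CaCO₃.
(a) Equivalents: 14,000 g ÷ 50 g/eq = 280 eq.
(a) NaHCO₃ supplies 1 eq per mole → 280 mol.
(a) Mass: 280 mol × 84 g/mol = 23,520 g.

(b) Chlorine deficit: 6.0 − 1.8 = 4.2 ppm = 4.2 mg/L as Cl₂.
(b) Cl₂ equivalent needed: 4.2 mg/L × 58,000 L = 243,600 mg = 243.6 g.
(b) Product at 61.4% available chlorine: 243.6 / 0.614 = 396.7 g.

(a) 23.5 kg; (b) 397 g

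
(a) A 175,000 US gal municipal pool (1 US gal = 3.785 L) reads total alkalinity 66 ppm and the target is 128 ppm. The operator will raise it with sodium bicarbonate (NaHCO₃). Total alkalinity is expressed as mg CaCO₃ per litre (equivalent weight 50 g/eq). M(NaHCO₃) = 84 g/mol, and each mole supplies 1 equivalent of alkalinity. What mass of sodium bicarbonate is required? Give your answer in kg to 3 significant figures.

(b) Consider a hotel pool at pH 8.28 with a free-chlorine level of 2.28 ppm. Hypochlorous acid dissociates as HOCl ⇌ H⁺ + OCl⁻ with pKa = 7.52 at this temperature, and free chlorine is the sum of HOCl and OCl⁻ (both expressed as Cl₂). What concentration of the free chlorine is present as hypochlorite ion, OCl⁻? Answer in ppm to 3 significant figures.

(a) 69.0 kg; (b) 1.94 ppm

(a) Volume: 175,000 US gal × 3.785 L/gal = 662,375 L.
(a) Alkalinity to add: (128 − 66) = 62 mg/L as CaCO₃ × 662,375 L = 41,070 g as CaCO₃.
(a) Equivalents: 41,070 g ÷ 50 g/eq = 821.3 eq.
(a) NaHCO₃ supplies 1 eq per mole → 821.3 mol.
(a) Mass: 821.3 mol × 84 g/mol = 68,990 g.

(b) [OCl⁻]/[HOCl] = 10^(pH − pKa) = 10^(8.28 − 7.52) = 10^0.76 = 5.754.
(b) Fraction as HOCl = 1 / (1 + 5.754) = 0.1481.
(b) OCl⁻ = (1 − 0.1481) × 2.28 ppm = 1.942 ppm.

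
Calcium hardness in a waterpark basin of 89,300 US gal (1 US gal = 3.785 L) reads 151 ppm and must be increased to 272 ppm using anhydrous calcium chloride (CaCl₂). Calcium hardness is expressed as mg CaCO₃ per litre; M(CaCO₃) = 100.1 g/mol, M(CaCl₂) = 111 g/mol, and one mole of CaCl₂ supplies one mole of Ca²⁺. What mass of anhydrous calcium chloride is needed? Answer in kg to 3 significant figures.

45.4 kg

Volume: 89,300 US gal × 3.785 L/gal = 338,000 L.
Hardness to add: (272 − 151) = 121 mg/L as CaCO₃ × 338,000 L = 40,900 g as CaCO₃.
Moles of Ca²⁺ (1 mol Ca²⁺ ≡ 1 mol CaCO₃): 40,900 / 100.1 g/mol = 408.6 mol.
Mass of CaCl₂: 408.6 × 111 = 45,350 g.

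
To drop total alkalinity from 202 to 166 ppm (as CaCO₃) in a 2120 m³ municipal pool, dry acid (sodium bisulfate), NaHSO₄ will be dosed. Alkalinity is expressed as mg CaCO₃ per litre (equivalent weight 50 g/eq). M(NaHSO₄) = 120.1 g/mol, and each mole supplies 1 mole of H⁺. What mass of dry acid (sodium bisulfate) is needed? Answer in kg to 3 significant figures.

Volume: 2120 m³ = 2,120,000 L.
Alkalinity to neutralize: (202 − 166) = 36 mg/L as CaCO₃ × 2,120,000 L = 76,320 g as CaCO₃.
Equivalents of H⁺ required: 76,320 ÷ 50 g/eq = 1526 eq = 1526 mol NaHSO₄.
Mass of NaHSO₄: 1526 × 120.1 = 183,300 g.

183 kg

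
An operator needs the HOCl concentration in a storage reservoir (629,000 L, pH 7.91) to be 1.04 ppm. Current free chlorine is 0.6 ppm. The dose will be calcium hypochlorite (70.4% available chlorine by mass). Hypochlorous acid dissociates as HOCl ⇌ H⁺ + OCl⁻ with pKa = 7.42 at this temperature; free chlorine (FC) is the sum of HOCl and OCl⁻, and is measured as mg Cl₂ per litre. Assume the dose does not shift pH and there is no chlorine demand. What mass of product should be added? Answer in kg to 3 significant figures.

3.26 kg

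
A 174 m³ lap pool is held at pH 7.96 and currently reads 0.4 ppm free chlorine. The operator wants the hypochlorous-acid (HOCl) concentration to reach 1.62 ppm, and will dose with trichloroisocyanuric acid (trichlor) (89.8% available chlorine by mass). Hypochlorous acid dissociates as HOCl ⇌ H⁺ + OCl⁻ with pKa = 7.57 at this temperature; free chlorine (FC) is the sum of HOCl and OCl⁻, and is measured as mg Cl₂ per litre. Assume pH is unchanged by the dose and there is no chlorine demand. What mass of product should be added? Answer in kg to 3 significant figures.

1.01 kg

Volume: 174 m³ = 174,000 L.
[OCl⁻]/[HOCl] = 10^(pH − pKa) = 10^(7.96 − 7.57) = 2.455; fraction as HOCl = 1/(1 + 2.455) = 0.2895.
Free chlorine required for 1.62 ppm HOCl: 1.62 / 0.2895 = 5.597 ppm.
FC to add: 5.597 − 0.4 = 5.197 mg/L as Cl₂.
Cl₂ equivalent: 5.197 mg/L × 174,000 L = 904.2 g.
Product at 89.8% available Cl: 904.2 / 0.898 = 1007 g.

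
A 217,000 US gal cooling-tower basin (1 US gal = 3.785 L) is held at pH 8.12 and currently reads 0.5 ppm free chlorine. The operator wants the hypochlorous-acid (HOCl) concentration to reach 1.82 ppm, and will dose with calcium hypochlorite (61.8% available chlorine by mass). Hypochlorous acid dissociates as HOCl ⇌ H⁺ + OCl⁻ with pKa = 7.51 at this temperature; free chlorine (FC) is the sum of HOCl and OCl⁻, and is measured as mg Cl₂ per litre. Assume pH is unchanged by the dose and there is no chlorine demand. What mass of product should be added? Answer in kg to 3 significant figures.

11.6 kg

Volume: 217,000 US gal × 3.785 L/gal = 821,345 L.
[OCl⁻]/[HOCl] = 10^(pH − pKa) = 10^(8.12 − 7.51) = 4.074; fraction as HOCl = 1/(1 + 4.074) = 0.1971.
Free chlorine required for 1.82 ppm HOCl: 1.82 / 0.1971 = 9.234 ppm.
FC to add: 9.234 − 0.5 = 8.734 mg/L as Cl₂.
Cl₂ equivalent: 8.734 mg/L × 821,345 L = 7174 g.
Product at 61.8% available Cl: 7174 / 0.618 = 11,610 g.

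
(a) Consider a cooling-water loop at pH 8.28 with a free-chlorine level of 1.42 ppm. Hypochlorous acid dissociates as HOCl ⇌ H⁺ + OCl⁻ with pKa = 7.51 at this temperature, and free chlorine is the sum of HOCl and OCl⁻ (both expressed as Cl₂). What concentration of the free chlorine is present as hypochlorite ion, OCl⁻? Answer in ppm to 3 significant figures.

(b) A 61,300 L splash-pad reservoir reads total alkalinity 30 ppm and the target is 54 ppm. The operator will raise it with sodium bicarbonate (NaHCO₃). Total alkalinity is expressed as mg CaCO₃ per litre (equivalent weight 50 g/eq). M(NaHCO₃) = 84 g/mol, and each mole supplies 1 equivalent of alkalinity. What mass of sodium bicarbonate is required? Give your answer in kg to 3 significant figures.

(a) 1.21 ppm; (b) 2.47 kg

(a) [OCl⁻]/[HOCl] = 10^(pH − pKa) = 10^(8.28 − 7.51) = 10^0.77 = 5.888.
(a) Fraction as HOCl = 1 / (1 + 5.888) = 0.1452.
(a) OCl⁻ = (1 − 0.1452) × 1.42 ppm = 1.214 ppm.

(b) Alkalinity to add: (54 − 30) = 24 mg/L as CaCO₃ × 61,300 L = 1471 g as CaCO₃.
(b) Equivalents: 1471 g ÷ 50 g/eq = 29.42 eq.
(b) NaHCO₃ supplies 1 eq per mole → 29.42 mol.
(b) Mass: 29.42 mol × 84 g/mol = 2472 g.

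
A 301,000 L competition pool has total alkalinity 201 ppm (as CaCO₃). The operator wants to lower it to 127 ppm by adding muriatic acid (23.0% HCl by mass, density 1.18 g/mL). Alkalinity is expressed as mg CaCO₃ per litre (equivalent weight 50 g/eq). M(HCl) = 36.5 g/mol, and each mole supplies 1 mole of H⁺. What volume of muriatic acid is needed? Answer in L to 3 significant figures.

59.9 L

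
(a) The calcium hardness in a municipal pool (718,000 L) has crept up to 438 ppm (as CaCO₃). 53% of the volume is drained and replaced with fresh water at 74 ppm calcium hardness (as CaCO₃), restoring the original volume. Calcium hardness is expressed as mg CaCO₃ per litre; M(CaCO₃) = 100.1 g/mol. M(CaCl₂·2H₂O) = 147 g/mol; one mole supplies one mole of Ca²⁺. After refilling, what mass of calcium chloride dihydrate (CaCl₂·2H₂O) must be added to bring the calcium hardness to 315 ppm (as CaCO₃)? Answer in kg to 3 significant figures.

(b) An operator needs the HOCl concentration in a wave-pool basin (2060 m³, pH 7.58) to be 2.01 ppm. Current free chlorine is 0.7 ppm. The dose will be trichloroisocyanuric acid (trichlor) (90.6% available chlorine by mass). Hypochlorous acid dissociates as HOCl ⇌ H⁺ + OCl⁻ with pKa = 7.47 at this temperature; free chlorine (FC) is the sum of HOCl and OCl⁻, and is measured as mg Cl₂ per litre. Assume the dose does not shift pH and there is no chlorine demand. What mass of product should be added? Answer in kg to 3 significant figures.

(a) After draining 53% and refilling: 438 × 0.47 + 74 × 0.53 = 245.08 ppm.
(a) Deficit to target: 315 − 245.08 = 69.92 mg/L.
(a) As CaCO₃: 69.92 mg/L × 718,000 L = 50,200 g; ÷ 100.1 = 501.5 mol Ca²⁺.
(a) Mass: 501.5 × 147 = 73,720 g.

(b) Volume: 2060 m³ = 2,060,000 L.
(b) [OCl⁻]/[HOCl] = 10^(pH − pKa) = 10^(7.58 − 7.47) = 1.288; fraction as HOCl = 1/(1 + 1.288) = 0.437.
(b) Free chlorine required for 2.01 ppm HOCl: 2.01 / 0.437 = 4.599 ppm.
(b) FC to add: 4.599 − 0.7 = 3.899 mg/L as Cl₂.
(b) Cl₂ equivalent: 3.899 mg/L × 2,060,000 L = 8033 g.
(b) Product at 90.6% available Cl: 8033 / 0.906 = 8866 g.

(a) 73.7 kg; (b) 8.87 kg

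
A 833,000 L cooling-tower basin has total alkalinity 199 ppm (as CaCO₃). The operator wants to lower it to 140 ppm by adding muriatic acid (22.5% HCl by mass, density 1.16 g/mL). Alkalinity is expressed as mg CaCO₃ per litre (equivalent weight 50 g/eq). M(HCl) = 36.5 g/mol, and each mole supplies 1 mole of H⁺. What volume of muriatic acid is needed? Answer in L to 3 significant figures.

137 L

Alkalinity to neutralize: (199 − 140) = 59 mg/L as CaCO₃ × 833,000 L = 49,150 g as CaCO₃.
Equivalents of H⁺ required: 49,150 ÷ 50 g/eq = 982.9 eq = 982.9 mol HCl.
Mass of HCl: 982.9 × 36.5 = 35,880 g.
Mass of 22.5% solution: 35,880 / 0.225 = 159,500 g.
Volume: 159,500 g ÷ 1.16 g/mL = 137,500 mL.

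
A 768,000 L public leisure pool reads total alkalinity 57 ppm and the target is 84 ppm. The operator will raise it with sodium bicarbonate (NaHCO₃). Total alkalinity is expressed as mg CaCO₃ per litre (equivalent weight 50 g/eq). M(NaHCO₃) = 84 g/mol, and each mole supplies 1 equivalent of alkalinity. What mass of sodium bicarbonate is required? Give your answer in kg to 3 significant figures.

Alkalinity to add: (84 − 57) = 27 mg/L as CaCO₃ × 768,000 L = 20,740 g as CaCO₃.
Equivalents: 20,740 g ÷ 50 g/eq = 414.7 eq.
NaHCO₃ supplies 1 eq per mole → 414.7 mol.
Mass: 414.7 mol × 84 g/mol = 34,840 g.

34.8 kg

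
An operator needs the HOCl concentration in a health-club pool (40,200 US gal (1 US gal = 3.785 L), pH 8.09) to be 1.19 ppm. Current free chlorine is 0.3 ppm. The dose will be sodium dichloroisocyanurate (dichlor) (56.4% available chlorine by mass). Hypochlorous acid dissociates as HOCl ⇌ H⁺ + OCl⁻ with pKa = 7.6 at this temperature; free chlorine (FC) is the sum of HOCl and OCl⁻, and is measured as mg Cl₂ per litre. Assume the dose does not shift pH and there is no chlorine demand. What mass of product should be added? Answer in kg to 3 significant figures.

Volume: 40,200 US gal × 3.785 L/gal = 152,157 L.
[OCl⁻]/[HOCl] = 10^(pH − pKa) = 10^(8.09 − 7.6) = 3.09; fraction as HOCl = 1/(1 + 3.09) = 0.2445.
Free chlorine required for 1.19 ppm HOCl: 1.19 / 0.2445 = 4.867 ppm.
FC to add: 4.867 − 0.3 = 4.567 mg/L as Cl₂.
Cl₂ equivalent: 4.567 mg/L × 152,157 L = 695 g.
Product at 56.4% available Cl: 695 / 0.564 = 1232 g.

1.23 kg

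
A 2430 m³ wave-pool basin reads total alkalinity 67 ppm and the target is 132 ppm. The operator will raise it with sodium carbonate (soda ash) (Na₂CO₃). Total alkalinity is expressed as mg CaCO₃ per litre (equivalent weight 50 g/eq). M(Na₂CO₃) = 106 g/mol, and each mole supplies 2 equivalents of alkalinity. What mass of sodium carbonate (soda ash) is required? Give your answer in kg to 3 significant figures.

167 kg

Volume: 2430 m³ = 2,430,000 L.
Alkalinity to add: (132 − 67) = 65 mg/L as CaCO₃ × 2,430,000 L = 158,000 g as CaCO₃.
Equivalents: 158,000 g ÷ 50 g/eq = 3159 eq.
Each mole of Na₂CO₃ supplies 2 eq, so 3159 / 2 = 1580 mol.
Mass: 1580 mol × 106 g/mol = 167,400 g.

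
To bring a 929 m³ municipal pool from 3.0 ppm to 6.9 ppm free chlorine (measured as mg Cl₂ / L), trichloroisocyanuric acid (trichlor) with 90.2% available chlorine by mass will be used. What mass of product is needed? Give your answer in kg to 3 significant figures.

Volume: 929 m³ = 929,000 L.
Chlorine deficit: 6.9 − 3.0 = 3.9 ppm = 3.9 mg/L as Cl₂.
Cl₂ equivalent needed: 3.9 mg/L × 929,000 L = 3,623,000 mg = 3623 g.
Product at 90.2% available chlorine: 3623 / 0.902 = 4017 g.

4.02 kg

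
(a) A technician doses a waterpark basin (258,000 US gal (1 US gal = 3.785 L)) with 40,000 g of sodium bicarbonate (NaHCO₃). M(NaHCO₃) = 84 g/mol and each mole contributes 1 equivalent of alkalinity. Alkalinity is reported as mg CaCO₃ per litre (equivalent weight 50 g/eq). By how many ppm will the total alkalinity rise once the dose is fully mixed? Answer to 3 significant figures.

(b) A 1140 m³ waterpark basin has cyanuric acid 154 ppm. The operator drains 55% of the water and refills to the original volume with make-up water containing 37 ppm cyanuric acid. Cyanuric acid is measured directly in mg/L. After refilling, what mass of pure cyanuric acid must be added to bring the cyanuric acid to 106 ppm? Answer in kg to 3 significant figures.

(a) 24.4 ppm; (b) 18.6 kg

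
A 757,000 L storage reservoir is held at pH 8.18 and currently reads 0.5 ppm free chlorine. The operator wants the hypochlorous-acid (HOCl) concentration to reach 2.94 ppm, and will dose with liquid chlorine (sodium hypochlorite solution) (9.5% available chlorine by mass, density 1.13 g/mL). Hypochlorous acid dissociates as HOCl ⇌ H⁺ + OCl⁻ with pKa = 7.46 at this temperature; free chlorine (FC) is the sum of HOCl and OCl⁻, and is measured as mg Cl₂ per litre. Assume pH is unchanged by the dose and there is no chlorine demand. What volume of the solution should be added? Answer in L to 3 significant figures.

126 L

[OCl⁻]/[HOCl] = 10^(pH − pKa) = 10^(8.18 − 7.46) = 5.248; fraction as HOCl = 1/(1 + 5.248) = 0.16.
Free chlorine required for 2.94 ppm HOCl: 2.94 / 0.16 = 18.37 ppm.
FC to add: 18.37 − 0.5 = 17.87 mg/L as Cl₂.
Cl₂ equivalent: 17.87 mg/L × 757,000 L = 13,530 g.
Product at 9.5% available Cl: 13,530 / 0.095 = 142,400 g.
Volume: 142,400 g ÷ 1.13 g/mL = 126,000 mL.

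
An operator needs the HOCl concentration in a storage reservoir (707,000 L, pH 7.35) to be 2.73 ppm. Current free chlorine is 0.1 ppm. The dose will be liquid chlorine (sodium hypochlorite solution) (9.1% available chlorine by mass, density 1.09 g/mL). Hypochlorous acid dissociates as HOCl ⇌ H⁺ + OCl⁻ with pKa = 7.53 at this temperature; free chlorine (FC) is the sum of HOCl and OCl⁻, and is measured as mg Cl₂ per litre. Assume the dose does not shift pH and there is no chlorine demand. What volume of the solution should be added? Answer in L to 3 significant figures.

31.6 L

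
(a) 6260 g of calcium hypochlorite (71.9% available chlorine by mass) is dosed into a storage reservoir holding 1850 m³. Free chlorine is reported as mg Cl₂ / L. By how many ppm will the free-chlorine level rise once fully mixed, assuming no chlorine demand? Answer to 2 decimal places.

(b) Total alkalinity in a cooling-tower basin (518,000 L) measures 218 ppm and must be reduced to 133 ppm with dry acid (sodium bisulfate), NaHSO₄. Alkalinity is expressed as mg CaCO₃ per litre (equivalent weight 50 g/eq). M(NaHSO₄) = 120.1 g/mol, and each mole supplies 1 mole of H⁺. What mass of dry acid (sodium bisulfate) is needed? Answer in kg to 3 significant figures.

(a) 2.43 ppm; (b) 106 kg

(a) Volume: 1850 m³ = 1,850,000 L.
(a) Available chlorine delivered: 6260 g × 0.719 = 4501 g as Cl₂.
(a) Concentration rise: 4501 g / 1,850,000 L = 2.433 mg/L = 2.43 ppm.

(b) Alkalinity to neutralize: (218 − 133) = 85 mg/L as CaCO₃ × 518,000 L = 44,030 g as CaCO₃.
(b) Equivalents of H⁺ required: 44,030 ÷ 50 g/eq = 880.6 eq = 880.6 mol NaHSO₄.
(b) Mass of NaHSO₄: 880.6 × 120.1 = 105,800 g.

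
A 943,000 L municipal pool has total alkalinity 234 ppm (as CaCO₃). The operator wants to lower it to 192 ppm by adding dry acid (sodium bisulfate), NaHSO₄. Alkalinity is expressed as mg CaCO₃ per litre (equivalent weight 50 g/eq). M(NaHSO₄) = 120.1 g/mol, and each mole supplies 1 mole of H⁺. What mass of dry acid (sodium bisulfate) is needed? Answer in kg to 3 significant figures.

95.1 kg

Alkalinity to neutralize: (234 − 192) = 42 mg/L as CaCO₃ × 943,000 L = 39,610 g as CaCO₃.
Equivalents of H⁺ required: 39,610 ÷ 50 g/eq = 792.1 eq = 792.1 mol NaHSO₄.
Mass of NaHSO₄: 792.1 × 120.1 = 95,130 g.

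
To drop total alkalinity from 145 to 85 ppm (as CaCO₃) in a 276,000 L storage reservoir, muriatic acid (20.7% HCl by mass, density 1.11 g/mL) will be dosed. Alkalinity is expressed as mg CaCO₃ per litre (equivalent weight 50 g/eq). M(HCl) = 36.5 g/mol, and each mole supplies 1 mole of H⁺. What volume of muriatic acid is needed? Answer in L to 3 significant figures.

Alkalinity to neutralize: (145 − 85) = 60 mg/L as CaCO₃ × 276,000 L = 16,560 g as CaCO₃.
Equivalents of H⁺ required: 16,560 ÷ 50 g/eq = 331.2 eq = 331.2 mol HCl.
Mass of HCl: 331.2 × 36.5 = 12,090 g.
Mass of 20.7% solution: 12,090 / 0.207 = 58,400 g.
Volume: 58,400 g ÷ 1.11 g/mL = 52,610 mL.

52.6 L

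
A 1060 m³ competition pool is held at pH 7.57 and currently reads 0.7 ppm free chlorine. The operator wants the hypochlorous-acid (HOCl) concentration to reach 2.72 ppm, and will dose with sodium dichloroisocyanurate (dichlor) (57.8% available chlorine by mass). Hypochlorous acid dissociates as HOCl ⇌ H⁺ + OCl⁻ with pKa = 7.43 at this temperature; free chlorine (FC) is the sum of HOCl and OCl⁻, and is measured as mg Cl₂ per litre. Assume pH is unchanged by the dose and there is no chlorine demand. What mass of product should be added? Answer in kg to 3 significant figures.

10.6 kg

Volume: 1060 m³ = 1,060,000 L.
[OCl⁻]/[HOCl] = 10^(pH − pKa) = 10^(7.57 − 7.43) = 1.38; fraction as HOCl = 1/(1 + 1.38) = 0.4201.
Free chlorine required for 2.72 ppm HOCl: 2.72 / 0.4201 = 6.475 ppm.
FC to add: 6.475 − 0.7 = 5.775 mg/L as Cl₂.
Cl₂ equivalent: 5.775 mg/L × 1,060,000 L = 6121 g.
Product at 57.8% available Cl: 6121 / 0.578 = 10,590 g.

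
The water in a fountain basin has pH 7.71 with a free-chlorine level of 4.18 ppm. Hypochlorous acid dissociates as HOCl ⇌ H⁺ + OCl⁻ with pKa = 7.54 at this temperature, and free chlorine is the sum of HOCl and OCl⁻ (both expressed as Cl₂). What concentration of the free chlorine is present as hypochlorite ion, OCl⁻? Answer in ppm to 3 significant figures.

[OCl⁻]/[HOCl] = 10^(pH − pKa) = 10^(7.71 − 7.54) = 10^0.17 = 1.479.
Fraction as HOCl = 1 / (1 + 1.479) = 0.4034.
OCl⁻ = (1 − 0.4034) × 4.18 ppm = 2.494 ppm.

2.49 ppm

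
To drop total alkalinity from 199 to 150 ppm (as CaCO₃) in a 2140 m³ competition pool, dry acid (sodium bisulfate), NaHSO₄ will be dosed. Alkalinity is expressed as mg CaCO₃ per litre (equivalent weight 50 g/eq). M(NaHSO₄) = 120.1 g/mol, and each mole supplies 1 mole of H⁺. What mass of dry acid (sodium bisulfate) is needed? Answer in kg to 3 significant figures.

Volume: 2140 m³ = 2,140,000 L.
Alkalinity to neutralize: (199 − 150) = 49 mg/L as CaCO₃ × 2,140,000 L = 104,900 g as CaCO₃.
Equivalents of H⁺ required: 104,900 ÷ 50 g/eq = 2097 eq = 2097 mol NaHSO₄.
Mass of NaHSO₄: 2097 × 120.1 = 251,900 g.

252 kg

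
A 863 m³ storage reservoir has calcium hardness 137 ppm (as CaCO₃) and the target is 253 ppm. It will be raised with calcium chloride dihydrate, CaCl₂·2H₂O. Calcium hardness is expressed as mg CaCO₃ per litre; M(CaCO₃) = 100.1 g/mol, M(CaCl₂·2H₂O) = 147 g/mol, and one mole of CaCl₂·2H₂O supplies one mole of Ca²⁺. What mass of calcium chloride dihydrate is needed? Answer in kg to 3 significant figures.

147 kg

Volume: 863 m³ = 863,000 L.
Hardness to add: (253 − 137) = 116 mg/L as CaCO₃ × 863,000 L = 100,100 g as CaCO₃.
Moles of Ca²⁺ (1 mol Ca²⁺ ≡ 1 mol CaCO₃): 100,100 / 100.1 g/mol = 1000 mol.
Mass of CaCl₂·2H₂O: 1000 × 147 = 147,000 g.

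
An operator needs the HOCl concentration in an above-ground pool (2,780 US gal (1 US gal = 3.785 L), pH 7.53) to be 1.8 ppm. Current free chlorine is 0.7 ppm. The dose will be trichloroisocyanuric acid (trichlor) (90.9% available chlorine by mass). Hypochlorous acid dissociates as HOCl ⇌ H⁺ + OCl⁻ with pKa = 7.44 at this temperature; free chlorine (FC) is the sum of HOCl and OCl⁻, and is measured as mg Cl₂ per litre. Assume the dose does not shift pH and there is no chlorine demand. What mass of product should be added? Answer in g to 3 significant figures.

Volume: 2,780 US gal × 3.785 L/gal = 10,522 L.
[OCl⁻]/[HOCl] = 10^(pH − pKa) = 10^(7.53 − 7.44) = 1.23; fraction as HOCl = 1/(1 + 1.23) = 0.4484.
Free chlorine required for 1.8 ppm HOCl: 1.8 / 0.4484 = 4.014 ppm.
FC to add: 4.014 − 0.7 = 3.314 mg/L as Cl₂.
Cl₂ equivalent: 3.314 mg/L × 10,522 L = 34.88 g.
Product at 90.9% available Cl: 34.88 / 0.909 = 38.37 g.

38.4 g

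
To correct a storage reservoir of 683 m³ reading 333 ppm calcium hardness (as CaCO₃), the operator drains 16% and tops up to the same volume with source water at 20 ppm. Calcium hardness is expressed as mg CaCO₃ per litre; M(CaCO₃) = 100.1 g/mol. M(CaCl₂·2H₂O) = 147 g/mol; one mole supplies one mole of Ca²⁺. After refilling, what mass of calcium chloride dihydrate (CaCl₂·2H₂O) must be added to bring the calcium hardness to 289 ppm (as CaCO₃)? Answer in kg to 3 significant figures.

Volume: 683 m³ = 683,000 L.
After draining 16% and refilling: 333 × 0.84 + 20 × 0.16 = 282.92 ppm.
Deficit to target: 289 − 282.92 = 6.08 mg/L.
As CaCO₃: 6.08 mg/L × 683,000 L = 4153 g; ÷ 100.1 = 41.48 mol Ca²⁺.
Mass: 41.48 × 147 = 6098 g.

6.10 kg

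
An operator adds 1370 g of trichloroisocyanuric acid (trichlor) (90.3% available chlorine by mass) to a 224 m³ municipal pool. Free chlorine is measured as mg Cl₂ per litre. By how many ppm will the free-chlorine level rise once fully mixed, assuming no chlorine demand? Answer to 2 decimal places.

5.52 ppm

Volume: 224 m³ = 224,000 L.
Available chlorine delivered: 1370 g × 0.903 = 1237 g as Cl₂.
Concentration rise: 1237 g / 224,000 L = 5.523 mg/L = 5.52 ppm.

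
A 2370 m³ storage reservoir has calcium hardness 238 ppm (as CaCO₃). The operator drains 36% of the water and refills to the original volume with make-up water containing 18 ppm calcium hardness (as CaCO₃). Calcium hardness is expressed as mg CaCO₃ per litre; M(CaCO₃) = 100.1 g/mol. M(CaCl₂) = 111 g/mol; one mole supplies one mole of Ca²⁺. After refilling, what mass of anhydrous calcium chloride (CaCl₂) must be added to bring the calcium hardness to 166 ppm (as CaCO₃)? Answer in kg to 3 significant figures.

Volume: 2370 m³ = 2,370,000 L.
After draining 36% and refilling: 238 × 0.64 + 18 × 0.36 = 158.8 ppm.
Deficit to target: 166 − 158.8 = 7.2 mg/L.
As CaCO₃: 7.2 mg/L × 2,370,000 L = 17,060 g; ÷ 100.1 = 170.5 mol Ca²⁺.
Mass: 170.5 × 111 = 18,920 g.

18.9 kg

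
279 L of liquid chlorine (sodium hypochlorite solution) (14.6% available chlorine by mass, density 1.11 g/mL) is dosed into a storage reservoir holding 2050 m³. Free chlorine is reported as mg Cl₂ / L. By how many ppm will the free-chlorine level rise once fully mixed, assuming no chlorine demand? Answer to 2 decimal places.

Volume: 2050 m³ = 2,050,000 L.
Mass of solution: 279 L × 1000 mL/L × 1.11 g/mL = 309,700 g.
Available chlorine delivered: 309,700 g × 0.146 = 45,210 g as Cl₂.
Concentration rise: 45,210 g / 2,050,000 L = 22.06 mg/L = 22.06 ppm.

22.06 ppm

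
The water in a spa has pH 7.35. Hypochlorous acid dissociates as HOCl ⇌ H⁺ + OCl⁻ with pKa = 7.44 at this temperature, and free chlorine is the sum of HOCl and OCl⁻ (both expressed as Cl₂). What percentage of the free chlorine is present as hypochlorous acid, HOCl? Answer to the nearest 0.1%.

[OCl⁻]/[HOCl] = 10^(pH − pKa) = 10^(7.35 − 7.44) = 10^-0.09 = 0.8128.
Fraction as HOCl = 1 / (1 + 0.8128) = 0.5516.

55.2%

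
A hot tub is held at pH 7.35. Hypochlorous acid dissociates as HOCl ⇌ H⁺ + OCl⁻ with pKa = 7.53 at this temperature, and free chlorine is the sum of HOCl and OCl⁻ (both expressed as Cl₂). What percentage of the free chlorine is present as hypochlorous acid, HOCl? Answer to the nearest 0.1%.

60.2%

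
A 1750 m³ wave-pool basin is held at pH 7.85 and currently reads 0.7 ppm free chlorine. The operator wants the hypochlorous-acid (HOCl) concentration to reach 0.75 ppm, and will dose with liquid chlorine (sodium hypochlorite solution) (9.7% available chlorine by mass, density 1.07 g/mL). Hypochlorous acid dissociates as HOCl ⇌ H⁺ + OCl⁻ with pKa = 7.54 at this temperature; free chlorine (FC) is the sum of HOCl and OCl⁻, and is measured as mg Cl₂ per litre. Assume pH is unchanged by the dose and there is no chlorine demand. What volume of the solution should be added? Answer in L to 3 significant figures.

26.7 L

Volume: 1750 m³ = 1,750,000 L.
[OCl⁻]/[HOCl] = 10^(pH − pKa) = 10^(7.85 − 7.54) = 2.042; fraction as HOCl = 1/(1 + 2.042) = 0.3288.
Free chlorine required for 0.75 ppm HOCl: 0.75 / 0.3288 = 2.281 ppm.
FC to add: 2.281 − 0.7 = 1.581 mg/L as Cl₂.
Cl₂ equivalent: 1.581 mg/L × 1,750,000 L = 2767 g.
Product at 9.7% available Cl: 2767 / 0.097 = 28,530 g.
Volume: 28,530 g ÷ 1.07 g/mL = 26,660 mL.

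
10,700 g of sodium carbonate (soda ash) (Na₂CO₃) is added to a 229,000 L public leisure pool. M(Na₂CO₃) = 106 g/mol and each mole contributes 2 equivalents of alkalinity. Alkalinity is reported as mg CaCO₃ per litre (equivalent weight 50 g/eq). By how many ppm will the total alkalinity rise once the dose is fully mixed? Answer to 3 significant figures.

Moles of Na₂CO₃: 10,700 g ÷ 106 g/mol = 100.9 mol → 201.9 eq of alkalinity.
As CaCO₃: 201.9 eq × 50 g/eq = 10,090 g.
Rise: 10,090 g / 229,000 L × 1000 = 44.08 mg/L.

44.1 ppm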